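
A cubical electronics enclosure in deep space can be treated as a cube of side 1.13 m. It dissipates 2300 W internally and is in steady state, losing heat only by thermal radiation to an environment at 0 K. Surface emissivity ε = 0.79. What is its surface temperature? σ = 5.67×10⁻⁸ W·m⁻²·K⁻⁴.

T ≈ 286 K

Steady state: internal power = radiated power, P = εσA T⁴.
Radiating area A = 6L² = 7.661 m².
T⁴ = P/(εσA) = 2300/(0.79·5.67×10⁻⁸·7.661) = 6.702×10⁹ K⁴.
T = (6.702×10⁹)^(1/4).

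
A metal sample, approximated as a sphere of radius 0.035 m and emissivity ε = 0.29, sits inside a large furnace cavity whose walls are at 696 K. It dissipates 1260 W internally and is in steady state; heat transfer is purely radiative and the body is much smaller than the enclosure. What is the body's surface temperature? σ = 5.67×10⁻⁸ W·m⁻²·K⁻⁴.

T ≈ 1510 K

For a small grey body in a large enclosure, net radiated power = εσA(T⁴ − T_w⁴).
Steady state: P = εσA(T⁴ − T_w⁴) with A = 4πr² = 0.01539 m².
T⁴ = P/(εσA) + T_w⁴ = 1260/(0.29·5.67×10⁻⁸·0.01539) + (696)⁴
    = 4.978×10¹² + 2.347×10¹¹ = 5.213×10¹² K⁴.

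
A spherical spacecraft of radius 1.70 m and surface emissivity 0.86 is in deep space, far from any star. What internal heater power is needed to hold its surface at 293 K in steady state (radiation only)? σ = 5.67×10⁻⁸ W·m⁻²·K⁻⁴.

P ≈ 13100 W

P = εσ·4πr²·T⁴.
4πr² = 36.32 m²; T⁴ = 7.370×10⁹ K⁴.
P = 0.86·5.67×10⁻⁸·36.32·7.370×10⁹.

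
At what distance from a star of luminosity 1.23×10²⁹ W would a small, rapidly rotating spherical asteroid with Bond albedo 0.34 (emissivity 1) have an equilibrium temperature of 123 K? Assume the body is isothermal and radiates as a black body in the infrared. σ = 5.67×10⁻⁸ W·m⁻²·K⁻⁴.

For an isothermal black-emitting sphere, (1−a)S·πr² = σ·4πr²·T⁴ ⇒ S = 4σT⁴/(1−a).
S = 4·5.67×10⁻⁸·(123)⁴/0.660 = 78.65 W/m².
Flux falls as S = L/(4πd²), so d = √(L/(4πS)) = √(1.23×10²⁹/(4π·78.65)).

d ≈ 1.12×10¹³ m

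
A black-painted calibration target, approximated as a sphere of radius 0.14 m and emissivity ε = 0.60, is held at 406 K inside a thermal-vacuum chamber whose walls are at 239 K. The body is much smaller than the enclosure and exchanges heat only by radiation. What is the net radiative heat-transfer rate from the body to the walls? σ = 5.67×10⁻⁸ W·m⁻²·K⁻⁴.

For a small grey body in a large enclosure: P_net = εσA(T_body⁴ − T_wall⁴).
A = 4πr² = 0.2463 m²; T_body⁴ − T_wall⁴ = 2.717×10¹⁰ − 3.263×10⁹ = 2.391×10¹⁰ K⁴.
|P_net| = 0.60·5.67×10⁻⁸·0.2463·2.391×10¹⁰.

P_net ≈ 200 W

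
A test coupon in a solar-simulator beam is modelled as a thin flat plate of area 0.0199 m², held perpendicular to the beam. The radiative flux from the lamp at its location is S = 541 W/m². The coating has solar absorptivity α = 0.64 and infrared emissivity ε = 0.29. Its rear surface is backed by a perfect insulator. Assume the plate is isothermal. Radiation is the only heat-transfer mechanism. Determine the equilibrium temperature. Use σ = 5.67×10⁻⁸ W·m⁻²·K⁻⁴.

T ≈ 381 K

At equilibrium, absorbed power = emitted power.
Absorbing cross-section = A = 0.01990 m²; emitting surface = A = 0.01990 m² (ratio 1).
αS·A_cross = εσ·A_surf·T⁴  ⇒  T⁴ = αS/(ε·1σ).
T⁴ = 0.640·541/(0.29·1·5.67×10⁻⁸) = 2.106×10¹⁰ K⁴.
T = (2.106×10¹⁰)^(1/4).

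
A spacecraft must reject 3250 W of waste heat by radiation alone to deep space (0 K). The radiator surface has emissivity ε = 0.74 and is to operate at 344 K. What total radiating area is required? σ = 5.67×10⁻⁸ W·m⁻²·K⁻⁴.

A ≈ 5.53 m²

P = εσA T⁴ ⇒ A = P/(εσT⁴).
T⁴ = 1.400×10¹⁰ K⁴.
A = 3250/(0.74 × 5.67×10⁻⁸ × 1.400×10¹⁰).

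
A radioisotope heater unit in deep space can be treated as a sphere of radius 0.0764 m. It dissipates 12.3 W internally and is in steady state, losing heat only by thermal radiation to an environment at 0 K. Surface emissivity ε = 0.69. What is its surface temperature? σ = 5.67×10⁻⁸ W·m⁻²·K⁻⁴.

Steady state: internal power = radiated power, P = εσA T⁴.
Radiating area A = 4πr² = 0.07335 m².
T⁴ = P/(εσA) = 12.3/(0.69·5.67×10⁻⁸·0.07335) = 4.286×10⁹ K⁴.
T = (4.286×10⁹)^(1/4).

T ≈ 256 K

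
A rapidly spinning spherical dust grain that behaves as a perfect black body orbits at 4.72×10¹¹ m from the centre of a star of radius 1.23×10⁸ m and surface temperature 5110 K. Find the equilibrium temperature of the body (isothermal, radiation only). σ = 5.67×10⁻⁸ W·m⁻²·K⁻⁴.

The star's surface emits σT_*⁴; at distance d the flux is S = σT_*⁴(R_*/d)².
S = 5.67×10⁻⁸·(5110)⁴·(1.23×10⁸/4.72×10¹¹)² = 2.625 W/m².
For an isothermal sphere T⁴ = (1−a)S/(4σ) = 1.158×10⁷ K⁴.

T ≈ 58.3 K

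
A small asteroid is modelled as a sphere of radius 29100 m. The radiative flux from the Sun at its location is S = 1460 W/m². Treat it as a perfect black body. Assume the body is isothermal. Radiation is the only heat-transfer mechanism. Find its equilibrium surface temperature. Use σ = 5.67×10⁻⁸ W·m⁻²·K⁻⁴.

At equilibrium, absorbed power = emitted power.
Absorbing cross-section = πr² = 2.660×10⁹ m²; emitting surface = 4πr² = 1.064×10¹⁰ m² (ratio 4).
S·A_cross = εσ·A_surf·T⁴  ⇒  T⁴ = S/(4σ).
T⁴ = 1.00·1460/(4·5.67×10⁻⁸) = 6.437×10⁹ K⁴.
T = (6.437×10⁹)^(1/4).

T ≈ 283 K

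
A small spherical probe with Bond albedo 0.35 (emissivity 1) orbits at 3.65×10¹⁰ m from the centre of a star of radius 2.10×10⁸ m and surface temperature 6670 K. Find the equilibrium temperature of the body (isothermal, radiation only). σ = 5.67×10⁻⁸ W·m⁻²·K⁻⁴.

The star's surface emits σT_*⁴; at distance d the flux is S = σT_*⁴(R_*/d)².
S = 5.67×10⁻⁸·(6670)⁴·(2.10×10⁸/3.65×10¹⁰)² = 3715 W/m².
For an isothermal sphere T⁴ = (1−a)S/(4σ) = 1.065×10¹⁰ K⁴.

T ≈ 321 K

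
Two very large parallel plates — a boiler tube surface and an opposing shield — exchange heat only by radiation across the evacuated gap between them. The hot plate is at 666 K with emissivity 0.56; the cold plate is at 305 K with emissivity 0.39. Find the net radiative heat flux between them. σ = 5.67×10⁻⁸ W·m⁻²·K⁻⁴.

For two infinite grey parallel plates, q = σ(T₁⁴ − T₂⁴)/(1/ε₁ + 1/ε₂ − 1).
T₁⁴ − T₂⁴ = 1.967×10¹¹ − 8.654×10⁹ = 1.881×10¹¹ K⁴.
1/ε₁ + 1/ε₂ − 1 = 1.786 + 2.564 − 1 = 3.350.
q = 5.67×10⁻⁸ × 1.881×10¹¹ / 3.350.

q ≈ 3180 W/m²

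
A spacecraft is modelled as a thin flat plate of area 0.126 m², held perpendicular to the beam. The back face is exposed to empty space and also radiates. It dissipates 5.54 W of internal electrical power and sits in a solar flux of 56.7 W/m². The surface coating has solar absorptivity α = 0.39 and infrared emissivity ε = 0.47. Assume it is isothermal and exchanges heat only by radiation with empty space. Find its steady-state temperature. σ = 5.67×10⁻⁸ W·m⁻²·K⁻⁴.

T ≈ 188 K

At steady state, absorbed solar power + internal power = radiated power.
Absorbed: α·S·A_cross = 0.39·56.7·0.1260 = 2.786 W (cross-section A).
Total input = 2.786 + 5.54 = 8.326 W.
Radiated: εσ·A_surf·T⁴ with A_surf = 2A = 0.2520 m².
T⁴ = 8.326/(0.47·5.67×10⁻⁸·0.2520) = 1.240×10⁹ K⁴.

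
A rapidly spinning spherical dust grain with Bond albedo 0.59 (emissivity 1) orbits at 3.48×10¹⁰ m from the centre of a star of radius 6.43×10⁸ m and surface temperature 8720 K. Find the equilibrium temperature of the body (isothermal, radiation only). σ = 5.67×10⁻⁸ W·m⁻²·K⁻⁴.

The star's surface emits σT_*⁴; at distance d the flux is S = σT_*⁴(R_*/d)².
S = 5.67×10⁻⁸·(8720)⁴·(6.43×10⁸/3.48×10¹⁰)² = 1.119×10⁵ W/m².
For an isothermal sphere T⁴ = (1−a)S/(4σ) = 2.023×10¹¹ K⁴.

T ≈ 671 K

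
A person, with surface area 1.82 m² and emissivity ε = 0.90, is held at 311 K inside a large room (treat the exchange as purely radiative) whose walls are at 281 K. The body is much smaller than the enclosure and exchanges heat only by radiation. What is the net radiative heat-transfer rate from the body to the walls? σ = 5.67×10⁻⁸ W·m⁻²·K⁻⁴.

P_net ≈ 290 W

For a small grey body in a large enclosure: P_net = εσA(T_body⁴ − T_wall⁴).
A = 1.82 m²; T_body⁴ − T_wall⁴ = 9.355×10⁹ − 6.235×10⁹ = 3.120×10⁹ K⁴.
|P_net| = 0.90·5.67×10⁻⁸·1.820·3.120×10⁹.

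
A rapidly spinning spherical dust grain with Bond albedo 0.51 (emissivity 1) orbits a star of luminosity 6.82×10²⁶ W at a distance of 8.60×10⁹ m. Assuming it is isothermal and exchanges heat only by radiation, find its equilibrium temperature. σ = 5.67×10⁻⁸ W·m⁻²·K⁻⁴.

T ≈ 1120 K

First find the stellar flux at distance d: S = L/(4πd²) = 6.82×10²⁶/(4π·(8.60×10⁹)²) = 7.338×10⁵ W/m².
For an isothermal sphere, absorbed (1−a)S·πr² = emitted σ·4πr²·T⁴, so T⁴ = (1−a)S/(4σ).
T⁴ = 0.490·7.338×10⁵/(4·5.67×10⁻⁸) = 1.585×10¹² K⁴.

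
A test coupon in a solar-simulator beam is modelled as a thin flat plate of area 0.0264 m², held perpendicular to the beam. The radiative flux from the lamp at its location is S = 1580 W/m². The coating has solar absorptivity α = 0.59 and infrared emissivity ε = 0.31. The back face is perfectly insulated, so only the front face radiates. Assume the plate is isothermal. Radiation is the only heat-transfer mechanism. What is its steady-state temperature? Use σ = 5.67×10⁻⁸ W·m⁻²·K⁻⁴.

T ≈ 480 K

At equilibrium, absorbed power = emitted power.
Absorbing cross-section = A = 0.02640 m²; emitting surface = A = 0.02640 m² (ratio 1).
αS·A_cross = εσ·A_surf·T⁴  ⇒  T⁴ = αS/(ε·1σ).
T⁴ = 0.590·1580/(0.31·1·5.67×10⁻⁸) = 5.304×10¹⁰ K⁴.
T = (5.304×10¹⁰)^(1/4).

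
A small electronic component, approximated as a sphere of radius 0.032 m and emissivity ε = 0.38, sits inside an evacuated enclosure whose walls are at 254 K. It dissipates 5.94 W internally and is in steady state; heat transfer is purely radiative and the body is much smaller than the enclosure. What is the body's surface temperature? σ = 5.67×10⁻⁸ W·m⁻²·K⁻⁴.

T ≈ 400 K

For a small grey body in a large enclosure, net radiated power = εσA(T⁴ − T_w⁴).
Steady state: P = εσA(T⁴ − T_w⁴) with A = 4πr² = 0.01287 m².
T⁴ = P/(εσA) + T_w⁴ = 5.94/(0.38·5.67×10⁻⁸·0.01287) + (254)⁴
    = 2.142×10¹⁰ + 4.162×10⁹ = 2.559×10¹⁰ K⁴.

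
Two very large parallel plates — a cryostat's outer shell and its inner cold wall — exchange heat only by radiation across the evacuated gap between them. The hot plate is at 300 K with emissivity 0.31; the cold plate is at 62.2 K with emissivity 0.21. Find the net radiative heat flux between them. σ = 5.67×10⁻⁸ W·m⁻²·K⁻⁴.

For two infinite grey parallel plates, q = σ(T₁⁴ − T₂⁴)/(1/ε₁ + 1/ε₂ − 1).
T₁⁴ − T₂⁴ = 8.100×10⁹ − 1.497×10⁷ = 8.085×10⁹ K⁴.
1/ε₁ + 1/ε₂ − 1 = 3.226 + 4.762 − 1 = 6.988.
q = 5.67×10⁻⁸ × 8.085×10⁹ / 6.988.

q ≈ 65.6 W/m²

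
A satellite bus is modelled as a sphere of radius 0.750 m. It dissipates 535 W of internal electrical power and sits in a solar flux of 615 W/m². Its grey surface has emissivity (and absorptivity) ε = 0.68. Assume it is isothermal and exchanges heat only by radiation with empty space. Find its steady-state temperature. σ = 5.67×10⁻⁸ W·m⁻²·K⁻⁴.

T ≈ 261 K

At steady state, absorbed solar power + internal power = radiated power.
Absorbed: α·S·A_cross = 0.68·615·1.767 = 739.0 W (cross-section πr²).
Total input = 739.0 + 535 = 1274 W.
Radiated: εσ·A_surf·T⁴ with A_surf = 4πr² = 7.069 m².
T⁴ = 1274/(0.68·5.67×10⁻⁸·7.069) = 4.675×10⁹ K⁴.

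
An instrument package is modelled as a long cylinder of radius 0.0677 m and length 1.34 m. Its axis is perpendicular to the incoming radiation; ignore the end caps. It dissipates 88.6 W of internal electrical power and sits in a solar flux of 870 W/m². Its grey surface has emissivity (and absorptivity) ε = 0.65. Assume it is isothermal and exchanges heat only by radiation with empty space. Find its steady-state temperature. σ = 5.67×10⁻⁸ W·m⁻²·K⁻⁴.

T ≈ 309 K

At steady state, absorbed solar power + internal power = radiated power.
Absorbed: α·S·A_cross = 0.65·870·0.1814 = 102.6 W (cross-section 2rL).
Total input = 102.6 + 88.6 = 191.2 W.
Radiated: εσ·A_surf·T⁴ with A_surf = 2πrL = 0.5700 m².
T⁴ = 191.2/(0.65·5.67×10⁻⁸·0.5700) = 9.102×10⁹ K⁴.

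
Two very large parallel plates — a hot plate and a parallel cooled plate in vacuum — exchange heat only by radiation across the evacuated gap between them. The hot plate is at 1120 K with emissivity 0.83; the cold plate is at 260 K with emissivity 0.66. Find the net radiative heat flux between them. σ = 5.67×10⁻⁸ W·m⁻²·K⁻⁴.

For two infinite grey parallel plates, q = σ(T₁⁴ − T₂⁴)/(1/ε₁ + 1/ε₂ − 1).
T₁⁴ − T₂⁴ = 1.574×10¹² − 4.570×10⁹ = 1.569×10¹² K⁴.
1/ε₁ + 1/ε₂ − 1 = 1.205 + 1.515 − 1 = 1.720.
q = 5.67×10⁻⁸ × 1.569×10¹² / 1.720.

q ≈ 51700 W/m²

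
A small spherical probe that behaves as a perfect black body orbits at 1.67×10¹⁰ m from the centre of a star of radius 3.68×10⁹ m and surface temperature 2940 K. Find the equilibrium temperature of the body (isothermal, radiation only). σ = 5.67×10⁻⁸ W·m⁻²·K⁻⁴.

The star's surface emits σT_*⁴; at distance d the flux is S = σT_*⁴(R_*/d)².
S = 5.67×10⁻⁸·(2940)⁴·(3.68×10⁹/1.67×10¹⁰)² = 2.057×10⁵ W/m².
For an isothermal sphere T⁴ = (1−a)S/(4σ) = 9.070×10¹¹ K⁴.

T ≈ 976 K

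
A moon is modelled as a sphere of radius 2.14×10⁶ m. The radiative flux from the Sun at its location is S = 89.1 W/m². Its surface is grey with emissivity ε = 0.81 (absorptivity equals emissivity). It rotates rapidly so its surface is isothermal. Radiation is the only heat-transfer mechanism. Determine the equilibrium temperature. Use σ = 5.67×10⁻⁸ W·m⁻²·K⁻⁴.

T ≈ 141 K

At equilibrium, absorbed power = emitted power.
Absorbing cross-section = πr² = 1.439×10¹³ m²; emitting surface = 4πr² = 5.755×10¹³ m² (ratio 4).
εS·A_cross = εσ·A_surf·T⁴  ⇒  T⁴ = S/(4σ)   (ε cancels).
T⁴ = 89.1/(4·5.67×10⁻⁸) = 3.929×10⁸ K⁴.
T = (3.929×10⁸)^(1/4).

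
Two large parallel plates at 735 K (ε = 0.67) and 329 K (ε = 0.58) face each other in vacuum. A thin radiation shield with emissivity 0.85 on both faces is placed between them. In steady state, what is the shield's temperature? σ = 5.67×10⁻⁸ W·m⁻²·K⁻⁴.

In steady state the net flux on the hot side equals that on the cold side.
σ(T₁⁴−T_s⁴)/D₁ = σ(T_s⁴−T₂⁴)/D₂, with D₁ = 1/ε₁+1/ε_s−1 = 1.669, D₂ = 1/ε_s+1/ε₂−1 = 1.901.
Solve for T_s⁴: T_s⁴ = (D₂·T₁⁴ + D₁·T₂⁴)/(D₁+D₂) = 1.609×10¹¹ K⁴.

T_s ≈ 633 K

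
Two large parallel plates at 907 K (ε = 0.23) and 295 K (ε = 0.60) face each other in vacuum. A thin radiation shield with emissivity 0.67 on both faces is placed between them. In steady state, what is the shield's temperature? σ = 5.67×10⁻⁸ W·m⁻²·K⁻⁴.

T_s ≈ 680 K

In steady state the net flux on the hot side equals that on the cold side.
σ(T₁⁴−T_s⁴)/D₁ = σ(T_s⁴−T₂⁴)/D₂, with D₁ = 1/ε₁+1/ε_s−1 = 4.840, D₂ = 1/ε_s+1/ε₂−1 = 2.159.
Solve for T_s⁴: T_s⁴ = (D₂·T₁⁴ + D₁·T₂⁴)/(D₁+D₂) = 2.140×10¹¹ K⁴.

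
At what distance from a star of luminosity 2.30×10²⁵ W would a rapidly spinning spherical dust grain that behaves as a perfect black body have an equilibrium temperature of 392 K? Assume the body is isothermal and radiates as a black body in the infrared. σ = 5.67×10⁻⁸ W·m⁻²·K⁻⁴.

For an isothermal black-emitting sphere, (1−a)S·πr² = σ·4πr²·T⁴ ⇒ S = 4σT⁴/(1−a).
S = 4·5.67×10⁻⁸·(392)⁴/1.00 = 5355 W/m².
Flux falls as S = L/(4πd²), so d = √(L/(4πS)) = √(2.30×10²⁵/(4π·5355)).

d ≈ 1.85×10¹⁰ m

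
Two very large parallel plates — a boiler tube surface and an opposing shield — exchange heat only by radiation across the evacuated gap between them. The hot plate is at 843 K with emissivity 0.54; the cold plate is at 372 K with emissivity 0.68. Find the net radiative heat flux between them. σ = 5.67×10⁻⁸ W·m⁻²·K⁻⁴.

q ≈ 11900 W/m²

For two infinite grey parallel plates, q = σ(T₁⁴ − T₂⁴)/(1/ε₁ + 1/ε₂ − 1).
T₁⁴ − T₂⁴ = 5.050×10¹¹ − 1.915×10¹⁰ = 4.859×10¹¹ K⁴.
1/ε₁ + 1/ε₂ − 1 = 1.852 + 1.471 − 1 = 2.322.
q = 5.67×10⁻⁸ × 4.859×10¹¹ / 2.322.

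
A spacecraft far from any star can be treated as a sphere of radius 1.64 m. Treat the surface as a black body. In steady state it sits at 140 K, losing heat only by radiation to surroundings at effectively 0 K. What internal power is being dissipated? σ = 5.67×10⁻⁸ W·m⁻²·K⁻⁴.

P ≈ 736 W

Steady state: P = εσA T⁴.
A = 4πr² = 33.80 m²; T⁴ = (140)⁴ = 3.842×10⁸ K⁴.
P = 1.0 × 5.67×10⁻⁸ × 33.80 × 3.842×10⁸.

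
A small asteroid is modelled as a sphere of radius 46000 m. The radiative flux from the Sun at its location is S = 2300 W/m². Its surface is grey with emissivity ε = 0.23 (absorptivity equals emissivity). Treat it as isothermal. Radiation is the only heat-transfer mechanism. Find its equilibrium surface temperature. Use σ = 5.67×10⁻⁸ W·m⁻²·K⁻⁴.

At equilibrium, absorbed power = emitted power.
Absorbing cross-section = πr² = 6.648×10⁹ m²; emitting surface = 4πr² = 2.659×10¹⁰ m² (ratio 4).
εS·A_cross = εσ·A_surf·T⁴  ⇒  T⁴ = S/(4σ)   (ε cancels).
T⁴ = 2300/(4·5.67×10⁻⁸) = 1.014×10¹⁰ K⁴.
T = (1.014×10¹⁰)^(1/4).

T ≈ 317 K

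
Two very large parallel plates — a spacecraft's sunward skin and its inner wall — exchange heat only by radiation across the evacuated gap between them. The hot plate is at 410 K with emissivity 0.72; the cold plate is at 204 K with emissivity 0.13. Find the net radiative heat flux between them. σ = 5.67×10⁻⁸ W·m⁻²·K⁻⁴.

For two infinite grey parallel plates, q = σ(T₁⁴ − T₂⁴)/(1/ε₁ + 1/ε₂ − 1).
T₁⁴ − T₂⁴ = 2.826×10¹⁰ − 1.732×10⁹ = 2.653×10¹⁰ K⁴.
1/ε₁ + 1/ε₂ − 1 = 1.389 + 7.692 − 1 = 8.081.
q = 5.67×10⁻⁸ × 2.653×10¹⁰ / 8.081.

q ≈ 186 W/m²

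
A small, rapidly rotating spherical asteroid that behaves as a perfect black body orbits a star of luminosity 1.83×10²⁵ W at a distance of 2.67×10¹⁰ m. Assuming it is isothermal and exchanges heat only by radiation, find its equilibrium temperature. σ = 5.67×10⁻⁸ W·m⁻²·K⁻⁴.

T ≈ 308 K

First find the stellar flux at distance d: S = L/(4πd²) = 1.83×10²⁵/(4π·(2.67×10¹⁰)²) = 2043 W/m².
For an isothermal sphere, absorbed (1−a)S·πr² = emitted σ·4πr²·T⁴, so T⁴ = (1−a)S/(4σ).
T⁴ = 1.00·2043/(4·5.67×10⁻⁸) = 9.007×10⁹ K⁴.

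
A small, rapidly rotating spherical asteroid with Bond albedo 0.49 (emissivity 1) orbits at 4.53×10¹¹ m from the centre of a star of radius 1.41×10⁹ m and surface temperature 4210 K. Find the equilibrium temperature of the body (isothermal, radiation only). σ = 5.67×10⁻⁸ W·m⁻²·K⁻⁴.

The star's surface emits σT_*⁴; at distance d the flux is S = σT_*⁴(R_*/d)².
S = 5.67×10⁻⁸·(4210)⁴·(1.41×10⁹/4.53×10¹¹)² = 172.6 W/m².
For an isothermal sphere T⁴ = (1−a)S/(4σ) = 3.880×10⁸ K⁴.

T ≈ 140 K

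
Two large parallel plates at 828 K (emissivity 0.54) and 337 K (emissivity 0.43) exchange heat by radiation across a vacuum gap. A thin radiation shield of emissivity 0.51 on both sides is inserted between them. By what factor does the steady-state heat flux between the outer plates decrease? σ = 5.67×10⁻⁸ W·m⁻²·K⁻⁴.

factor ≈ 1.92

Without shield: q₀ = σΔ(T⁴)/(1/ε₁+1/ε₂−1) with denominator 3.177.
With shield the two gaps are in series; the resistances add: (1/ε₁+1/ε_s−1)+(1/ε_s+1/ε₂−1) = 2.813+3.286 = 6.099.
Heat-flux ratio q₀/q = 6.099/3.177.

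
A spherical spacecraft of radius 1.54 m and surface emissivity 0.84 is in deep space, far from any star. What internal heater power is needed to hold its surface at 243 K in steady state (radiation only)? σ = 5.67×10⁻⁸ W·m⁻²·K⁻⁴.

P = εσ·4πr²·T⁴.
4πr² = 29.80 m²; T⁴ = 3.487×10⁹ K⁴.
P = 0.84·5.67×10⁻⁸·29.80·3.487×10⁹.

P ≈ 4950 W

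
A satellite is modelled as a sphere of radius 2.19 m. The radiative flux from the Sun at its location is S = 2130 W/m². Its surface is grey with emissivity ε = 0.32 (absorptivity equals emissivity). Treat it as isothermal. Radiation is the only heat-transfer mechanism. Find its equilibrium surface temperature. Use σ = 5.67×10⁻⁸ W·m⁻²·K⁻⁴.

At equilibrium, absorbed power = emitted power.
Absorbing cross-section = πr² = 15.07 m²; emitting surface = 4πr² = 60.27 m² (ratio 4).
εS·A_cross = εσ·A_surf·T⁴  ⇒  T⁴ = S/(4σ)   (ε cancels).
T⁴ = 2130/(4·5.67×10⁻⁸) = 9.392×10⁹ K⁴.
T = (9.392×10⁹)^(1/4).

T ≈ 311 K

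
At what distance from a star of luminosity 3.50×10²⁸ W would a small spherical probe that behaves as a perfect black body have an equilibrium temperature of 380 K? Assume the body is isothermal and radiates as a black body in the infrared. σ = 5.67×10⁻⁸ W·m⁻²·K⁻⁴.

For an isothermal black-emitting sphere, (1−a)S·πr² = σ·4πr²·T⁴ ⇒ S = 4σT⁴/(1−a).
S = 4·5.67×10⁻⁸·(380)⁴/1.00 = 4729 W/m².
Flux falls as S = L/(4πd²), so d = √(L/(4πS)) = √(3.50×10²⁸/(4π·4729)).

d ≈ 7.67×10¹¹ m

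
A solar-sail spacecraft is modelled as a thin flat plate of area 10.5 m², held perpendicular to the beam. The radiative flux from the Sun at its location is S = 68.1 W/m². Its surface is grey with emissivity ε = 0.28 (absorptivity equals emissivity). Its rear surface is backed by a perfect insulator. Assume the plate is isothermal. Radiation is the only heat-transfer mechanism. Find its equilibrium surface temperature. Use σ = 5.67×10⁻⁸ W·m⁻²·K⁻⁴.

T ≈ 186 K

At equilibrium, absorbed power = emitted power.
Absorbing cross-section = A = 10.50 m²; emitting surface = A = 10.50 m² (ratio 1).
εS·A_cross = εσ·A_surf·T⁴  ⇒  T⁴ = S/(1σ)   (ε cancels).
T⁴ = 68.1/(1·5.67×10⁻⁸) = 1.201×10⁹ K⁴.
T = (1.201×10⁹)^(1/4).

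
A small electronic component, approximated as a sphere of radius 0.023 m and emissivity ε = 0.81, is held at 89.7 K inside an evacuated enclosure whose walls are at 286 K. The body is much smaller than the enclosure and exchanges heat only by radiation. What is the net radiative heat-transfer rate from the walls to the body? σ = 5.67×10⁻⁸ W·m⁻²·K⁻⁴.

P_net ≈ 2.02 W

For a small grey body in a large enclosure: P_net = εσA(T_body⁴ − T_wall⁴).
A = 4πr² = 0.006648 m²; T_body⁴ − T_wall⁴ = 6.474×10⁷ − 6.691×10⁹ = -6.626×10⁹ K⁴.
|P_net| = 0.81·5.67×10⁻⁸·0.006648·6.626×10⁹.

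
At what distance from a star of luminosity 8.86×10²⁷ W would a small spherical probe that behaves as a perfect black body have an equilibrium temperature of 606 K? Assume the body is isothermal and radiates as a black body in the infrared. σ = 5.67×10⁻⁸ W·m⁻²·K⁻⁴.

d ≈ 1.52×10¹¹ m

For an isothermal black-emitting sphere, (1−a)S·πr² = σ·4πr²·T⁴ ⇒ S = 4σT⁴/(1−a).
S = 4·5.67×10⁻⁸·(606)⁴/1.00 = 30590 W/m².
Flux falls as S = L/(4πd²), so d = √(L/(4πS)) = √(8.86×10²⁷/(4π·30590)).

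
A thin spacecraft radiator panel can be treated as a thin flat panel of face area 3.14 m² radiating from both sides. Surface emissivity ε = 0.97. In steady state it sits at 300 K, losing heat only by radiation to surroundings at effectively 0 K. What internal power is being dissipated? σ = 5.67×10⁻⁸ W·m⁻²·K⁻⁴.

P ≈ 2800 W

Steady state: P = εσA T⁴.
A = 2·3.14 = 6.280 m²; T⁴ = (300)⁴ = 8.100×10⁹ K⁴.
P = 0.97 × 5.67×10⁻⁸ × 6.280 × 8.100×10⁹.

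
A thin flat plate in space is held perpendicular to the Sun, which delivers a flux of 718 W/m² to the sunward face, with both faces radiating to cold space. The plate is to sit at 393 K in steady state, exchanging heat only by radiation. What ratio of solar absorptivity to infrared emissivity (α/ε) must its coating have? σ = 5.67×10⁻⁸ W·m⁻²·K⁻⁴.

Balance: αS·A = εσ·2A·T⁴ ⇒ α/ε = 2σT⁴/S.
α/ε = 2·5.67×10⁻⁸·(393)⁴/718 = 2·5.67×10⁻⁸·2.385×10¹⁰/718.

α/ε ≈ 3.77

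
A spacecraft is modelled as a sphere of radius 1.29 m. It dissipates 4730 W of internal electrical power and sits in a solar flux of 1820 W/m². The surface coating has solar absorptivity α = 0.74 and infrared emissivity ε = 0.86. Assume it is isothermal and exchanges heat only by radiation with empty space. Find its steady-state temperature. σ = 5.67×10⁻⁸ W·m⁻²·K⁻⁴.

T ≈ 328 K

At steady state, absorbed solar power + internal power = radiated power.
Absorbed: α·S·A_cross = 0.74·1820·5.228 = 7041 W (cross-section πr²).
Total input = 7041 + 4730 = 11770 W.
Radiated: εσ·A_surf·T⁴ with A_surf = 4πr² = 20.91 m².
T⁴ = 11770/(0.86·5.67×10⁻⁸·20.91) = 1.154×10¹⁰ K⁴.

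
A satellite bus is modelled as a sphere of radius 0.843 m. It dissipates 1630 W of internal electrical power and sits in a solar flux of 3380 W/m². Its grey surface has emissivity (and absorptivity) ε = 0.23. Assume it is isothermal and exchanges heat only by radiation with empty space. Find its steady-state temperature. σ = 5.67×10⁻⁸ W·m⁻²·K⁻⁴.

At steady state, absorbed solar power + internal power = radiated power.
Absorbed: α·S·A_cross = 0.23·3380·2.233 = 1736 W (cross-section πr²).
Total input = 1736 + 1630 = 3366 W.
Radiated: εσ·A_surf·T⁴ with A_surf = 4πr² = 8.930 m².
T⁴ = 3366/(0.23·5.67×10⁻⁸·8.930) = 2.890×10¹⁰ K⁴.

T ≈ 412 K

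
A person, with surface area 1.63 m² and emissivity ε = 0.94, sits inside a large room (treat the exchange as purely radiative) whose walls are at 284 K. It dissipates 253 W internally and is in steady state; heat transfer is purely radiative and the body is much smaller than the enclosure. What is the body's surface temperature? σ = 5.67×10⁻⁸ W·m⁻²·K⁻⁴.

For a small grey body in a large enclosure, net radiated power = εσA(T⁴ − T_w⁴).
Steady state: P = εσA(T⁴ − T_w⁴) with A = 1.63 m².
T⁴ = P/(εσA) + T_w⁴ = 253/(0.94·5.67×10⁻⁸·1.630) + (284)⁴
    = 2.912×10⁹ + 6.505×10⁹ = 9.418×10⁹ K⁴.

T ≈ 312 K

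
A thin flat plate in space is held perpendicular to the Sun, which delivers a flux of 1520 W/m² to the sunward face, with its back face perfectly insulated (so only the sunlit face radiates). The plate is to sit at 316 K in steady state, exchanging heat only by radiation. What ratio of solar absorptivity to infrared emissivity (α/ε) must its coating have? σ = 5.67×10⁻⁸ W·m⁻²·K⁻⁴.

α/ε ≈ 0.372

Balance: αS·A = εσ·1A·T⁴ ⇒ α/ε = σT⁴/S.
α/ε = 5.67×10⁻⁸·(316)⁴/1520 = 5.67×10⁻⁸·9.971×10⁹/1520.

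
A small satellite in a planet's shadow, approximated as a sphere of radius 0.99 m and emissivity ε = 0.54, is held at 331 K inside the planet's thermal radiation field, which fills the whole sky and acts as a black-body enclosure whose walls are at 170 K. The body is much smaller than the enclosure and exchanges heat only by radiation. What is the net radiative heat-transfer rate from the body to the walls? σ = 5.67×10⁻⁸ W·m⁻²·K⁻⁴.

For a small grey body in a large enclosure: P_net = εσA(T_body⁴ − T_wall⁴).
A = 4πr² = 12.32 m²; T_body⁴ − T_wall⁴ = 1.200×10¹⁰ − 8.352×10⁸ = 1.117×10¹⁰ K⁴.
|P_net| = 0.54·5.67×10⁻⁸·12.32·1.117×10¹⁰.

P_net ≈ 4210 W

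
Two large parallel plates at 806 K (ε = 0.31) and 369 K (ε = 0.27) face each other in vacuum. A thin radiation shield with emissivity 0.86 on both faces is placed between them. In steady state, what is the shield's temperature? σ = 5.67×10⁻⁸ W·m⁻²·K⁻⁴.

In steady state the net flux on the hot side equals that on the cold side.
σ(T₁⁴−T_s⁴)/D₁ = σ(T_s⁴−T₂⁴)/D₂, with D₁ = 1/ε₁+1/ε_s−1 = 3.389, D₂ = 1/ε_s+1/ε₂−1 = 3.866.
Solve for T_s⁴: T_s⁴ = (D₂·T₁⁴ + D₁·T₂⁴)/(D₁+D₂) = 2.336×10¹¹ K⁴.

T_s ≈ 695 K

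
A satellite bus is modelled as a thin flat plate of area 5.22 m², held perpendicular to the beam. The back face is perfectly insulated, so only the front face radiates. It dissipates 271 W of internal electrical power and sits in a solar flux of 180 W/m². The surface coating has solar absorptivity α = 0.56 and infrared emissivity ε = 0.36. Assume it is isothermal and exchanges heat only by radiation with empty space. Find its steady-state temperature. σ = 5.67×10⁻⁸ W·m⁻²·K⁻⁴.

At steady state, absorbed solar power + internal power = radiated power.
Absorbed: α·S·A_cross = 0.56·180·5.220 = 526.2 W (cross-section A).
Total input = 526.2 + 271 = 797.2 W.
Radiated: εσ·A_surf·T⁴ with A_surf = A = 5.220 m².
T⁴ = 797.2/(0.36·5.67×10⁻⁸·5.220) = 7.482×10⁹ K⁴.

T ≈ 294 K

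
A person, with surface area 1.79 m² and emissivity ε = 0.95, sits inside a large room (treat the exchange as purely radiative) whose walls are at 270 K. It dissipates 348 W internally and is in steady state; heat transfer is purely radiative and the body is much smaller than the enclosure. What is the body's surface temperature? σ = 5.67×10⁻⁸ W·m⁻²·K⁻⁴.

T ≈ 307 K

For a small grey body in a large enclosure, net radiated power = εσA(T⁴ − T_w⁴).
Steady state: P = εσA(T⁴ − T_w⁴) with A = 1.79 m².
T⁴ = P/(εσA) + T_w⁴ = 348/(0.95·5.67×10⁻⁸·1.790) + (270)⁴
    = 3.609×10⁹ + 5.314×10⁹ = 8.924×10⁹ K⁴.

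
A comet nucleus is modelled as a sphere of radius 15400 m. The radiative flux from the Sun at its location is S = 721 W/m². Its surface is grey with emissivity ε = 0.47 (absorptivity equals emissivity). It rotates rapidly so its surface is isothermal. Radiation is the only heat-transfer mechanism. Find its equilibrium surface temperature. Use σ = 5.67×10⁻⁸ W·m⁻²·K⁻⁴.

T ≈ 237 K

At equilibrium, absorbed power = emitted power.
Absorbing cross-section = πr² = 7.451×10⁸ m²; emitting surface = 4πr² = 2.980×10⁹ m² (ratio 4).
εS·A_cross = εσ·A_surf·T⁴  ⇒  T⁴ = S/(4σ)   (ε cancels).
T⁴ = 721/(4·5.67×10⁻⁸) = 3.179×10⁹ K⁴.
T = (3.179×10⁹)^(1/4).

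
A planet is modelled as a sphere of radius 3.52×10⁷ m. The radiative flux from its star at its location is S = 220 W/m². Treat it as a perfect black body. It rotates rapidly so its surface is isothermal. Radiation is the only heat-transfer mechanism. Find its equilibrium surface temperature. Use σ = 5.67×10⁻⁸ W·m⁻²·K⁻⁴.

At equilibrium, absorbed power = emitted power.
Absorbing cross-section = πr² = 3.893×10¹⁵ m²; emitting surface = 4πr² = 1.557×10¹⁶ m² (ratio 4).
S·A_cross = εσ·A_surf·T⁴  ⇒  T⁴ = S/(4σ).
T⁴ = 1.00·220/(4·5.67×10⁻⁸) = 9.700×10⁸ K⁴.
T = (9.700×10⁸)^(1/4).

T ≈ 176 K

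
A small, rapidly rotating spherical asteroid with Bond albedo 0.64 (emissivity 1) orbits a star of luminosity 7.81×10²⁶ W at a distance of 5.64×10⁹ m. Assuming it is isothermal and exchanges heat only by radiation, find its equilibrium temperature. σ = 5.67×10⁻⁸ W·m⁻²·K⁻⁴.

T ≈ 1330 K

First find the stellar flux at distance d: S = L/(4πd²) = 7.81×10²⁶/(4π·(5.64×10⁹)²) = 1.954×10⁶ W/m².
For an isothermal sphere, absorbed (1−a)S·πr² = emitted σ·4πr²·T⁴, so T⁴ = (1−a)S/(4σ).
T⁴ = 0.360·1.954×10⁶/(4·5.67×10⁻⁸) = 3.101×10¹² K⁴.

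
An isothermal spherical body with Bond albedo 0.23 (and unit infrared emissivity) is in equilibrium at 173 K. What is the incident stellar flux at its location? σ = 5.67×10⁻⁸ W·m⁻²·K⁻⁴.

S ≈ 264 W/m²

(1−a)S·πr² = σ·4πr²·T⁴ ⇒ S = 4σT⁴/(1−a).
S = 4·5.67×10⁻⁸·8.957×10⁸/0.770.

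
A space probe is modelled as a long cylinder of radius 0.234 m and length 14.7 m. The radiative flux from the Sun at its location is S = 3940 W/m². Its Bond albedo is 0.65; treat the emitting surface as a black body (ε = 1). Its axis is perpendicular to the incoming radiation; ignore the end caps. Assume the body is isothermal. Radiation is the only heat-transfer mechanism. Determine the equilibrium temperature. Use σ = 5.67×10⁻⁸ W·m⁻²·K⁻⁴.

At equilibrium, absorbed power = emitted power.
Absorbing cross-section = 2rL = 6.880 m²; emitting surface = 2πrL = 21.61 m² (ratio π).
(1−a)S·A_cross = εσ·A_surf·T⁴  ⇒  T⁴ = (1−a)S/(πσ).
T⁴ = 0.350·3940/(π·5.67×10⁻⁸) = 7.742×10⁹ K⁴.
T = (7.742×10⁹)^(1/4).

T ≈ 297 K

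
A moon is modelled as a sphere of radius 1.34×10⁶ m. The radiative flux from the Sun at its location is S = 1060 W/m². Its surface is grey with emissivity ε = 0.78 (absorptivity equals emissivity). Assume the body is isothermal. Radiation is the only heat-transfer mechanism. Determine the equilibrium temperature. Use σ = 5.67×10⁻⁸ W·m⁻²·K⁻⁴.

T ≈ 261 K

At equilibrium, absorbed power = emitted power.
Absorbing cross-section = πr² = 5.641×10¹² m²; emitting surface = 4πr² = 2.256×10¹³ m² (ratio 4).
εS·A_cross = εσ·A_surf·T⁴  ⇒  T⁴ = S/(4σ)   (ε cancels).
T⁴ = 1060/(4·5.67×10⁻⁸) = 4.674×10⁹ K⁴.
T = (4.674×10⁹)^(1/4).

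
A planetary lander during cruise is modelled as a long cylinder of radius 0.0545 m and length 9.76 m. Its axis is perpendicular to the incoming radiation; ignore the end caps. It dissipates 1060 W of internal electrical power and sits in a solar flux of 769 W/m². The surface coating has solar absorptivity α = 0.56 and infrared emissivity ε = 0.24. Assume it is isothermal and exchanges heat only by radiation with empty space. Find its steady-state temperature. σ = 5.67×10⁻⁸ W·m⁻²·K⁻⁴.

T ≈ 427 K

At steady state, absorbed solar power + internal power = radiated power.
Absorbed: α·S·A_cross = 0.56·769·1.064 = 458.1 W (cross-section 2rL).
Total input = 458.1 + 1060 = 1518 W.
Radiated: εσ·A_surf·T⁴ with A_surf = 2πrL = 3.342 m².
T⁴ = 1518/(0.24·5.67×10⁻⁸·3.342) = 3.338×10¹⁰ K⁴.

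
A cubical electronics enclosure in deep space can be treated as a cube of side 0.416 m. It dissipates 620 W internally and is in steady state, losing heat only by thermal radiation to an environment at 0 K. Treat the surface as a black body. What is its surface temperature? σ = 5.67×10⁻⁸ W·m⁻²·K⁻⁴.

Steady state: internal power = radiated power, P = εσA T⁴.
Radiating area A = 6L² = 1.038 m².
T⁴ = P/(εσA) = 620/(1.0·5.67×10⁻⁸·1.038) = 1.053×10¹⁰ K⁴.
T = (1.053×10¹⁰)^(1/4).

T ≈ 320 K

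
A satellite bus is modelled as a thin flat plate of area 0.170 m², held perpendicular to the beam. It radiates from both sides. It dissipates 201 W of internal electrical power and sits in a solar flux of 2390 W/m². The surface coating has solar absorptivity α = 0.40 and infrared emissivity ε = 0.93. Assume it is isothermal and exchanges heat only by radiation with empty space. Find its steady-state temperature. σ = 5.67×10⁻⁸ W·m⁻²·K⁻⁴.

At steady state, absorbed solar power + internal power = radiated power.
Absorbed: α·S·A_cross = 0.40·2390·0.1700 = 162.5 W (cross-section A).
Total input = 162.5 + 201 = 363.5 W.
Radiated: εσ·A_surf·T⁴ with A_surf = 2A = 0.3400 m².
T⁴ = 363.5/(0.93·5.67×10⁻⁸·0.3400) = 2.028×10¹⁰ K⁴.

T ≈ 377 K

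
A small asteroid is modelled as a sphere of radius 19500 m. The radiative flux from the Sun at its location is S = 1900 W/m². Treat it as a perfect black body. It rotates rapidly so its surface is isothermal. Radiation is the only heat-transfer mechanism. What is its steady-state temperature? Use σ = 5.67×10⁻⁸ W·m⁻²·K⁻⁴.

At equilibrium, absorbed power = emitted power.
Absorbing cross-section = πr² = 1.195×10⁹ m²; emitting surface = 4πr² = 4.778×10⁹ m² (ratio 4).
S·A_cross = εσ·A_surf·T⁴  ⇒  T⁴ = S/(4σ).
T⁴ = 1.00·1900/(4·5.67×10⁻⁸) = 8.377×10⁹ K⁴.
T = (8.377×10⁹)^(1/4).

T ≈ 303 K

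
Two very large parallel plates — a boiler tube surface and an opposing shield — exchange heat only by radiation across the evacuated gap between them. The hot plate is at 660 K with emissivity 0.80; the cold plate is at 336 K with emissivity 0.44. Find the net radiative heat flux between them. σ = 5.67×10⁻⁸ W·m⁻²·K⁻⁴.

For two infinite grey parallel plates, q = σ(T₁⁴ − T₂⁴)/(1/ε₁ + 1/ε₂ − 1).
T₁⁴ − T₂⁴ = 1.897×10¹¹ − 1.275×10¹⁰ = 1.770×10¹¹ K⁴.
1/ε₁ + 1/ε₂ − 1 = 1.250 + 2.273 − 1 = 2.523.
q = 5.67×10⁻⁸ × 1.770×10¹¹ / 2.523.

q ≈ 3980 W/m²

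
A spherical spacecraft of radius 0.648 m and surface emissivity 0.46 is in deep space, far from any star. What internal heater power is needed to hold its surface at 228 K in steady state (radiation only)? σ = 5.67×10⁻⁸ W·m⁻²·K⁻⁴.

P ≈ 372 W

P = εσ·4πr²·T⁴.
4πr² = 5.277 m²; T⁴ = 2.702×10⁹ K⁴.
P = 0.46·5.67×10⁻⁸·5.277·2.702×10⁹.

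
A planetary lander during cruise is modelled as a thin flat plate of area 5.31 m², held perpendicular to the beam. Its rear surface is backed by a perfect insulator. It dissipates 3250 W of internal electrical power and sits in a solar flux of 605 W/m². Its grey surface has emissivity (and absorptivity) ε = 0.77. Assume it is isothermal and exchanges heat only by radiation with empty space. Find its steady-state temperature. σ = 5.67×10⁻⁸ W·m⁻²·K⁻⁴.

T ≈ 396 K

At steady state, absorbed solar power + internal power = radiated power.
Absorbed: α·S·A_cross = 0.77·605·5.310 = 2474 W (cross-section A).
Total input = 2474 + 3250 = 5724 W.
Radiated: εσ·A_surf·T⁴ with A_surf = A = 5.310 m².
T⁴ = 5724/(0.77·5.67×10⁻⁸·5.310) = 2.469×10¹⁰ K⁴.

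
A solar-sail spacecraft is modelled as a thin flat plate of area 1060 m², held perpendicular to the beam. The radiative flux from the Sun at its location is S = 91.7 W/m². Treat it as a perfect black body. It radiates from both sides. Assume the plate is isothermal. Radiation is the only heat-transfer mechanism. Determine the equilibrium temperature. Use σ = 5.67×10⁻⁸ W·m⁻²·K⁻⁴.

At equilibrium, absorbed power = emitted power.
Absorbing cross-section = A = 1060 m²; emitting surface = 2A = 2120 m² (ratio 2).
S·A_cross = εσ·A_surf·T⁴  ⇒  T⁴ = S/(2σ).
T⁴ = 1.00·91.7/(2·5.67×10⁻⁸) = 8.086×10⁸ K⁴.
T = (8.086×10⁸)^(1/4).

T ≈ 169 K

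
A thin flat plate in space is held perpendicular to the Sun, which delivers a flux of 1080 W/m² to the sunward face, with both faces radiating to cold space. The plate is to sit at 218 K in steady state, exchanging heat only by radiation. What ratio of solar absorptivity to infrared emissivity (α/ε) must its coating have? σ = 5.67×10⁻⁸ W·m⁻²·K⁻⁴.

Balance: αS·A = εσ·2A·T⁴ ⇒ α/ε = 2σT⁴/S.
α/ε = 2·5.67×10⁻⁸·(218)⁴/1080 = 2·5.67×10⁻⁸·2.259×10⁹/1080.

α/ε ≈ 0.237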